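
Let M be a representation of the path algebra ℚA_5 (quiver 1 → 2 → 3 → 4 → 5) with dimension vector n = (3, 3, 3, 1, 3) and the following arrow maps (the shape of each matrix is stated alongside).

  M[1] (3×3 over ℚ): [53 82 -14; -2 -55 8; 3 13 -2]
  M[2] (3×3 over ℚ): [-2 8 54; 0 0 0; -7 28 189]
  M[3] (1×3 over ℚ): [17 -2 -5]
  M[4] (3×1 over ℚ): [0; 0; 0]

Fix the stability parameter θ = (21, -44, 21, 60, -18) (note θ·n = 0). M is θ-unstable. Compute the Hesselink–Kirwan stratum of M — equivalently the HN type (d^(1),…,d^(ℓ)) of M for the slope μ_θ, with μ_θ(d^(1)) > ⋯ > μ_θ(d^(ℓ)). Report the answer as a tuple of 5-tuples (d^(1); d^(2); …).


Via rank(M_{q-1}∘⋯∘M_p): M ≅ I[1,2]^2, I[1,4], I[3,3]^2, I[5,5]^3.
μ_θ-semistable layers: μ^(1)=60; μ^(2)=21; μ^(3)=-23/2; μ^(4)=-18

((0, 0, 0, 1, 0); (0, 0, 3, 0, 0); (3, 3, 0, 0, 0); (0, 0, 0, 0, 3))


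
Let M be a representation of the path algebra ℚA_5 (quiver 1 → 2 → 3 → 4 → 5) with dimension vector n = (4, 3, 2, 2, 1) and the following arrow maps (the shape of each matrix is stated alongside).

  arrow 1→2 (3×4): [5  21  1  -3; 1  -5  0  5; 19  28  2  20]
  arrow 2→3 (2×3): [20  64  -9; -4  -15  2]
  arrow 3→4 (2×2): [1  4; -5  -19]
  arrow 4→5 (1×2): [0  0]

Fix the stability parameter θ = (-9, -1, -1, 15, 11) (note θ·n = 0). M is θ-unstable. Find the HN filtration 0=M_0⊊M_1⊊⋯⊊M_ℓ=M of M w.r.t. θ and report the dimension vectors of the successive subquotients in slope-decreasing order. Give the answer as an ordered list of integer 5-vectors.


Via rank(M_{q-1}∘⋯∘M_p): M ≅ I[1,1], I[1,2], I[1,4]^2, I[5,5].
μ_θ-semistable layers: μ^(1)=15; μ^(2)=11; μ^(3)=-1; μ^(4)=-9

((0, 0, 0, 2, 0); (0, 0, 0, 0, 1); (0, 3, 2, 0, 0); (4, 0, 0, 0, 0))


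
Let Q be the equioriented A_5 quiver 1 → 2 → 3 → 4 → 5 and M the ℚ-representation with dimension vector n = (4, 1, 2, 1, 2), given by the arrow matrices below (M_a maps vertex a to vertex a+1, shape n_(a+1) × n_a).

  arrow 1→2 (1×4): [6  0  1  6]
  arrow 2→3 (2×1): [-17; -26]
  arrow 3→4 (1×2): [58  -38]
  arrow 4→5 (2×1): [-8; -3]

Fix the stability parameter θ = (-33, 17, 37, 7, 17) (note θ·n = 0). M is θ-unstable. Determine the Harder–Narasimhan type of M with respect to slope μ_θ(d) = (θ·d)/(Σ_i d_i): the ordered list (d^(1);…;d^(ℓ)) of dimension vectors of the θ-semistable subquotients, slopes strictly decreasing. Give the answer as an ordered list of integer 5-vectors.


Via rank(M_{q-1}∘⋯∘M_p): M ≅ I[1,1]^3, I[1,5], I[3,3], I[5,5].
μ_θ-semistable layers: μ^(1)=37; μ^(2)=61/3; μ^(3)=17; μ^(4)=-33

((0, 0, 1, 0, 0); (0, 0, 1, 1, 1); (0, 1, 0, 0, 1); (4, 0, 0, 0, 0))


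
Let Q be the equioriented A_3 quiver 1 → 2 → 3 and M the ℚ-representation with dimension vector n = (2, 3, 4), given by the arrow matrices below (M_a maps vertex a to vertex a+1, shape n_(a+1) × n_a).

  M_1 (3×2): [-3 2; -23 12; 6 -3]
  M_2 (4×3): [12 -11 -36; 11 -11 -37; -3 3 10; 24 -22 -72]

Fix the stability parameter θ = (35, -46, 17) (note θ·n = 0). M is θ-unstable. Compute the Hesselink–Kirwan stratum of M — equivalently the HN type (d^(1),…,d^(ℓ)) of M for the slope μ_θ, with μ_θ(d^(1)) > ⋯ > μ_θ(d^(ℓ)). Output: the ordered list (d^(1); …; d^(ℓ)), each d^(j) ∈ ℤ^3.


Barcode: M ≅ I[1,3]^2, I[2,3], I[3,3]. HN layers by μ_θ (3 steps, strictly decreasing):
  μ^(1)=17; μ^(2)=-11/2; μ^(3)=-46

((0, 0, 4); (2, 2, 0); (0, 1, 0))


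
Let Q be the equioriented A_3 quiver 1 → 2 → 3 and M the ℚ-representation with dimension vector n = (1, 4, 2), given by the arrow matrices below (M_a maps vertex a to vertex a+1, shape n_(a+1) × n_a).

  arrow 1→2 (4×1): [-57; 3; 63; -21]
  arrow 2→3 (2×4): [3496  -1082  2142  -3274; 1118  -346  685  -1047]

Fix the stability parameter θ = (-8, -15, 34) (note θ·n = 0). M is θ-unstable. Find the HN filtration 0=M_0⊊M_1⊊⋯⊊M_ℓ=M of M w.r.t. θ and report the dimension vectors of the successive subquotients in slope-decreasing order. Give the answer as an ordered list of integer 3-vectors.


Barcode: M ≅ I[1,3], I[2,2]^2, I[2,3]. HN layers by μ_θ (3 steps, strictly decreasing):
  μ^(1)=34; μ^(2)=-23/2; μ^(3)=-15

((0, 0, 2); (1, 1, 0); (0, 3, 0))


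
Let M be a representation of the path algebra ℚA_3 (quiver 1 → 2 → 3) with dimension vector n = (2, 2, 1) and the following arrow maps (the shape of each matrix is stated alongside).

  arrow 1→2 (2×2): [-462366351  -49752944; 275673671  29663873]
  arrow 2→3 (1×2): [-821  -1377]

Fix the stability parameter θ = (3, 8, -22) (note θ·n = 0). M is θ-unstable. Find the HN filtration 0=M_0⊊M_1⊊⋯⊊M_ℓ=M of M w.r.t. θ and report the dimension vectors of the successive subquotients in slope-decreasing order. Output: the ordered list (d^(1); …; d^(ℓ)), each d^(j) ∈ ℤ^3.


Interval decomposition of M: I[1,2], I[1,3].
HN type (ℓ=3): μ^(1)=8; μ^(2)=3; μ^(3)=-11/3

((0, 1, 0); (1, 0, 0); (1, 1, 1))


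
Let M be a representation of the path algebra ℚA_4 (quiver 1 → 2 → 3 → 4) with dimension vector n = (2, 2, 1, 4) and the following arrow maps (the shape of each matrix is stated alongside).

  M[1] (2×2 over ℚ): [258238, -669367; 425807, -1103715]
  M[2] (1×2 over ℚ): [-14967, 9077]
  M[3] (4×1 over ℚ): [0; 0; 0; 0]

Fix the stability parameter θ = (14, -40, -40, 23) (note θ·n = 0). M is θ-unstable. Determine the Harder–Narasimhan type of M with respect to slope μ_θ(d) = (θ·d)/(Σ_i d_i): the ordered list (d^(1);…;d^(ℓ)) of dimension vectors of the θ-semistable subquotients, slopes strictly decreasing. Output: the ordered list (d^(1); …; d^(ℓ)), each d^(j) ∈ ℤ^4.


Via rank(M_{q-1}∘⋯∘M_p): M ≅ I[1,2], I[1,3], I[4,4]^4.
μ_θ-semistable layers: μ^(1)=23; μ^(2)=-13; μ^(3)=-22

((0, 0, 0, 4); (1, 1, 0, 0); (1, 1, 1, 0))


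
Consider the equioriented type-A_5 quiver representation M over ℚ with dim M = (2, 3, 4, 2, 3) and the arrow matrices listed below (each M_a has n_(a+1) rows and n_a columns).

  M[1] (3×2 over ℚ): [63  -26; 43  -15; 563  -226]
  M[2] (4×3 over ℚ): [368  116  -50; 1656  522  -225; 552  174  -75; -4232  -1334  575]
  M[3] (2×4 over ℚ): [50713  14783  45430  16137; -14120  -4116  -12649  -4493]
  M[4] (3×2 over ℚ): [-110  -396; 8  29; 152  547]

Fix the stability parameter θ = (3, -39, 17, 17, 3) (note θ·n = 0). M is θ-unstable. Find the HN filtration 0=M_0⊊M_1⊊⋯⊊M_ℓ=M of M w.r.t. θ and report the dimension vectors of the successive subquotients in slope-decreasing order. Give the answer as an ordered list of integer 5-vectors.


Via rank(M_{q-1}∘⋯∘M_p): M ≅ I[1,2], I[1,5], I[2,2], I[3,3]^2, I[3,5], I[5,5].
μ_θ-semistable layers: μ^(1)=17; μ^(2)=37/3; μ^(3)=3; μ^(4)=-18; μ^(5)=-39

((0, 0, 2, 0, 0); (0, 0, 2, 2, 2); (0, 0, 0, 0, 1); (2, 2, 0, 0, 0); (0, 1, 0, 0, 0))


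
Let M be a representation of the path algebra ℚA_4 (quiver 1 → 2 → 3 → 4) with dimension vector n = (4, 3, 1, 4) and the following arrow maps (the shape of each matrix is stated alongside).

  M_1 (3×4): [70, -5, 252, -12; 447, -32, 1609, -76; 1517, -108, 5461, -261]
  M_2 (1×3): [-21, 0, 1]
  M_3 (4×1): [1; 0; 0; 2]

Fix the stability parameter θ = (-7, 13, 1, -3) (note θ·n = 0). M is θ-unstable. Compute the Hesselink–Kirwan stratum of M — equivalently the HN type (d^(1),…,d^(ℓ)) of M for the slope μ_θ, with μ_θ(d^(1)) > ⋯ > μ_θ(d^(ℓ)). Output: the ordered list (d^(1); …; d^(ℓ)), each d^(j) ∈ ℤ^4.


Via rank(M_{q-1}∘⋯∘M_p): M ≅ I[1,1], I[1,2]^2, I[1,4], I[4,4]^3.
μ_θ-semistable layers: μ^(1)=13; μ^(2)=11/3; μ^(3)=-3; μ^(4)=-7

((0, 2, 0, 0); (0, 1, 1, 1); (0, 0, 0, 3); (4, 0, 0, 0))


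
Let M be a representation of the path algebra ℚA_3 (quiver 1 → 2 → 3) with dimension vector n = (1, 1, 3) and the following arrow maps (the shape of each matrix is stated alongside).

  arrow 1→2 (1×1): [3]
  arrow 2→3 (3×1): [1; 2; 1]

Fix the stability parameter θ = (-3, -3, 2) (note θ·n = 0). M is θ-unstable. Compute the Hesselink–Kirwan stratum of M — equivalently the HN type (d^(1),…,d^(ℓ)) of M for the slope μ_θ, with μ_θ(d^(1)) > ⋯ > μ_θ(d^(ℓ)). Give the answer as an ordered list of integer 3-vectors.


Barcode: M ≅ I[1,3], I[3,3]^2. HN layers by μ_θ (2 steps, strictly decreasing):
  μ^(1)=2; μ^(2)=-3

((0, 0, 3); (1, 1, 0))


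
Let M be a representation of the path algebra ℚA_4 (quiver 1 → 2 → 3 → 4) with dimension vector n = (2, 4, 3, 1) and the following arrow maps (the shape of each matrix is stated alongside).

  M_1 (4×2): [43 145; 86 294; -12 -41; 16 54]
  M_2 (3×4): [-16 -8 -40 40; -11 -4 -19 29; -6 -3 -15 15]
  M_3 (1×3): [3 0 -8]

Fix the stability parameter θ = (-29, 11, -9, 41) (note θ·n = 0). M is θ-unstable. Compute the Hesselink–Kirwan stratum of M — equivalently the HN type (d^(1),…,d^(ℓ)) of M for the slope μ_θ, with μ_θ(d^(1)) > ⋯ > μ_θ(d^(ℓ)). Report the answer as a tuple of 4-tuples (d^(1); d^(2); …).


Via rank(M_{q-1}∘⋯∘M_p): M ≅ I[1,3]^2, I[2,2]^2, I[3,4].
μ_θ-semistable layers: μ^(1)=41; μ^(2)=11; μ^(3)=1; μ^(4)=-9; μ^(5)=-29

((0, 0, 0, 1); (0, 2, 0, 0); (0, 2, 2, 0); (0, 0, 1, 0); (2, 0, 0, 0))


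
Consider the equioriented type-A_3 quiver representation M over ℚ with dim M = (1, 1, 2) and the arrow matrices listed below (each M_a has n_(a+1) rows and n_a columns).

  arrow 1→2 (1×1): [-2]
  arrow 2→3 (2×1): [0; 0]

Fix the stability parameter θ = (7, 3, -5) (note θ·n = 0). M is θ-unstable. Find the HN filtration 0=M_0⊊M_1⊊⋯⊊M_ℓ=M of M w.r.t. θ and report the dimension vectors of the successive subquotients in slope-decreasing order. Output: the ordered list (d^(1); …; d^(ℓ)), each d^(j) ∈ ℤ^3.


Interval decomposition of M: I[1,2], I[3,3]^2.
HN type (ℓ=2): μ^(1)=5; μ^(2)=-5

((1, 1, 0); (0, 0, 2))


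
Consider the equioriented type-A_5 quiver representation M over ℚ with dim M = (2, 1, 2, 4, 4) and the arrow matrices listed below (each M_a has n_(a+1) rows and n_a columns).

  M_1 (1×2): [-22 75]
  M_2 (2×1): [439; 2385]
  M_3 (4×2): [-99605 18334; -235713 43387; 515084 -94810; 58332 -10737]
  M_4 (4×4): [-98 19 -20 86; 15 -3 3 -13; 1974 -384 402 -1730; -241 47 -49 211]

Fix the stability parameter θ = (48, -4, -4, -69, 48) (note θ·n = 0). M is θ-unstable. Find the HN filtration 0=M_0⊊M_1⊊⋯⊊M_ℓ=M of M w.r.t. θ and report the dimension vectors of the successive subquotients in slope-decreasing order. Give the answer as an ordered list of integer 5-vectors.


Barcode: M ≅ I[1,1], I[1,4], I[3,5], I[4,4], I[4,5], I[5,5]^2. HN layers by μ_θ (4 steps, strictly decreasing):
  μ^(1)=48; μ^(2)=-29/4; μ^(3)=-73/2; μ^(4)=-69

((1, 0, 0, 0, 4); (1, 1, 1, 1, 0); (0, 0, 1, 1, 0); (0, 0, 0, 2, 0))


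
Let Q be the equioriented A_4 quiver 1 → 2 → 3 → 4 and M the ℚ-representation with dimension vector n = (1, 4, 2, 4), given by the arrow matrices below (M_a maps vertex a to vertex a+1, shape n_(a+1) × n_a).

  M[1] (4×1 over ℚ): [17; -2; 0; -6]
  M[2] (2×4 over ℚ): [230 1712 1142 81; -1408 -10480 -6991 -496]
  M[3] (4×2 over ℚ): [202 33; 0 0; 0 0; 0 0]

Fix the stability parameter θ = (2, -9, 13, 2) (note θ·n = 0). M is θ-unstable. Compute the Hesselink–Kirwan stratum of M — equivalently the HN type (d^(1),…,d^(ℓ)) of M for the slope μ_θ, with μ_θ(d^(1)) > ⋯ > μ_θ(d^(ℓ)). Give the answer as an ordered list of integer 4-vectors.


Interval decomposition of M: I[1,2], I[2,2], I[2,3], I[2,4], I[4,4]^3.
HN type (ℓ=5): μ^(1)=13; μ^(2)=15/2; μ^(3)=2; μ^(4)=-7/2; μ^(5)=-9

((0, 0, 1, 0); (0, 0, 1, 1); (0, 0, 0, 3); (1, 1, 0, 0); (0, 3, 0, 0))


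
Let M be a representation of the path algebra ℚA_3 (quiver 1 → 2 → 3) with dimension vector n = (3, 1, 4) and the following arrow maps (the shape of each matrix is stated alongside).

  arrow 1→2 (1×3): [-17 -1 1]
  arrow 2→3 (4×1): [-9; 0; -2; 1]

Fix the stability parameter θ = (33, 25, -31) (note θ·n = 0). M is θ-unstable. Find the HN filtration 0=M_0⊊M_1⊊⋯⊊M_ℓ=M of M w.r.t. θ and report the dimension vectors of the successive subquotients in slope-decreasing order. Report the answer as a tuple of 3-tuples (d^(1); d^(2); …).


Barcode: M ≅ I[1,1]^2, I[1,3], I[3,3]^3. HN layers by μ_θ (3 steps, strictly decreasing):
  μ^(1)=33; μ^(2)=9; μ^(3)=-31

((2, 0, 0); (1, 1, 1); (0, 0, 3))


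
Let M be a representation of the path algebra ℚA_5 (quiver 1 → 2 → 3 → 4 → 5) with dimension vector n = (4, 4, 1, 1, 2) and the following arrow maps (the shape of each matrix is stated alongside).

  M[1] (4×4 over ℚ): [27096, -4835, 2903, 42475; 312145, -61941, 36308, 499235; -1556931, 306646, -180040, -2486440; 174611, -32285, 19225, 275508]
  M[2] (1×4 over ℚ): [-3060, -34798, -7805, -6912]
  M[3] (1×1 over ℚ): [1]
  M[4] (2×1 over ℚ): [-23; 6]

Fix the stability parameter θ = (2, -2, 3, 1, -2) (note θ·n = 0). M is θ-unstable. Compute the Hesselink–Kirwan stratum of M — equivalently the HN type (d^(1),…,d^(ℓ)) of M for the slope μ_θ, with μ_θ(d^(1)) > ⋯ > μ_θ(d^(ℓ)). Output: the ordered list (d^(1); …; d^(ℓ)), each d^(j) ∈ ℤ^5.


Barcode: M ≅ I[1,2]^3, I[1,5], I[5,5]. HN layers by μ_θ (3 steps, strictly decreasing):
  μ^(1)=2/3; μ^(2)=0; μ^(3)=-2

((0, 0, 1, 1, 1); (4, 4, 0, 0, 0); (0, 0, 0, 0, 1))


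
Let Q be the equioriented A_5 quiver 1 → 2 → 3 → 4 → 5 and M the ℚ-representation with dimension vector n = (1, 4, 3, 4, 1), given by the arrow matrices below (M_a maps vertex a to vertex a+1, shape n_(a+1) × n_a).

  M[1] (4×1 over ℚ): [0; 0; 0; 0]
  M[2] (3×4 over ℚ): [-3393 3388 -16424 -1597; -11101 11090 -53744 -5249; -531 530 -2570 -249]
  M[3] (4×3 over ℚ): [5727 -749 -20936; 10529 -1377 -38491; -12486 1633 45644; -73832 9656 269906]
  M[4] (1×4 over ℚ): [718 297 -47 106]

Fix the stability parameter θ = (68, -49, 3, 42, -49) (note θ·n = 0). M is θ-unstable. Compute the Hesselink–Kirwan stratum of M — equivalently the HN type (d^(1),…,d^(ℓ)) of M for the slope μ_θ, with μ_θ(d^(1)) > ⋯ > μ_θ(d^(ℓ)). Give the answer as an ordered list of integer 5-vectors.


Via rank(M_{q-1}∘⋯∘M_p): M ≅ I[1,1], I[2,2], I[2,4]^2, I[2,5], I[4,4].
μ_θ-semistable layers: μ^(1)=68; μ^(2)=42; μ^(3)=3; μ^(4)=-4/3; μ^(5)=-49

((1, 0, 0, 0, 0); (0, 0, 0, 3, 0); (0, 0, 2, 0, 0); (0, 0, 1, 1, 1); (0, 4, 0, 0, 0))


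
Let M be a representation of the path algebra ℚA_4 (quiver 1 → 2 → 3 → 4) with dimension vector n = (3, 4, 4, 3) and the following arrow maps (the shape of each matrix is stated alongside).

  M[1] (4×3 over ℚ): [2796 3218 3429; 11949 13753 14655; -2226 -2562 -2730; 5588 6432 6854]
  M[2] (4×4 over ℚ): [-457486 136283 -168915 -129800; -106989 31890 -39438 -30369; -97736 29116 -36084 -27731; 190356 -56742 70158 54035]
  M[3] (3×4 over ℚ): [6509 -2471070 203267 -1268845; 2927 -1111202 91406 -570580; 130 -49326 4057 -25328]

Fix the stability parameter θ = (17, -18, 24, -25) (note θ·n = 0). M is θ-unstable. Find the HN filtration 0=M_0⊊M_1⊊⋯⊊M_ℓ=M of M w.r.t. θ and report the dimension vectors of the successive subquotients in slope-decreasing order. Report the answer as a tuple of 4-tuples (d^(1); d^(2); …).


Interval decomposition of M: I[1,1], I[1,3], I[1,4], I[2,2], I[2,4], I[3,4].
HN type (ℓ=4): μ^(1)=24; μ^(2)=17; μ^(3)=-1/2; μ^(4)=-18

((0, 0, 1, 0); (1, 0, 0, 0); (2, 2, 3, 3); (0, 2, 0, 0))


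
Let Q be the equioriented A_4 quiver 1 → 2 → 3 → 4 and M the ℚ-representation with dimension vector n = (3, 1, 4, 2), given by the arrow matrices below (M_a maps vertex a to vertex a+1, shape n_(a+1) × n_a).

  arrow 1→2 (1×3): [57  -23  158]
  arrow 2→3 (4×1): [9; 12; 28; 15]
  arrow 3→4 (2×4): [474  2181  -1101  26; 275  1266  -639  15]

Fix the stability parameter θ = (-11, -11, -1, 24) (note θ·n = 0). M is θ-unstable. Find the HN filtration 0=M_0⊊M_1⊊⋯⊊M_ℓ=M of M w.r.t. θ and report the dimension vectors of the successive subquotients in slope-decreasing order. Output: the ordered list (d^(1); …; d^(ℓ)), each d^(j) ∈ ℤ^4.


Interval decomposition of M: I[1,1]^2, I[1,3], I[3,3], I[3,4]^2.
HN type (ℓ=3): μ^(1)=24; μ^(2)=-1; μ^(3)=-11

((0, 0, 0, 2); (0, 0, 4, 0); (3, 1, 0, 0))


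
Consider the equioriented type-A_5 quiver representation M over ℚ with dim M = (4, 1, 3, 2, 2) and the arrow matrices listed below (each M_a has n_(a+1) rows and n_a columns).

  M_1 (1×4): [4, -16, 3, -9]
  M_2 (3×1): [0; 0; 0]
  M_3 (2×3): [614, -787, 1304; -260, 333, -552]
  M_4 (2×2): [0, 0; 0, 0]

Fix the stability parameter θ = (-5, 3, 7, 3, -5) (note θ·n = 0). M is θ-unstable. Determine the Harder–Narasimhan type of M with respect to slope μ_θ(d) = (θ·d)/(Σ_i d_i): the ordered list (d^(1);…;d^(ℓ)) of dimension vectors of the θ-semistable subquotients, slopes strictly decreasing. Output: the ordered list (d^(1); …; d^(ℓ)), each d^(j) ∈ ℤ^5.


Via rank(M_{q-1}∘⋯∘M_p): M ≅ I[1,1]^3, I[1,2], I[3,3], I[3,4]^2, I[5,5]^2.
μ_θ-semistable layers: μ^(1)=7; μ^(2)=5; μ^(3)=3; μ^(4)=-5

((0, 0, 1, 0, 0); (0, 0, 2, 2, 0); (0, 1, 0, 0, 0); (4, 0, 0, 0, 2))


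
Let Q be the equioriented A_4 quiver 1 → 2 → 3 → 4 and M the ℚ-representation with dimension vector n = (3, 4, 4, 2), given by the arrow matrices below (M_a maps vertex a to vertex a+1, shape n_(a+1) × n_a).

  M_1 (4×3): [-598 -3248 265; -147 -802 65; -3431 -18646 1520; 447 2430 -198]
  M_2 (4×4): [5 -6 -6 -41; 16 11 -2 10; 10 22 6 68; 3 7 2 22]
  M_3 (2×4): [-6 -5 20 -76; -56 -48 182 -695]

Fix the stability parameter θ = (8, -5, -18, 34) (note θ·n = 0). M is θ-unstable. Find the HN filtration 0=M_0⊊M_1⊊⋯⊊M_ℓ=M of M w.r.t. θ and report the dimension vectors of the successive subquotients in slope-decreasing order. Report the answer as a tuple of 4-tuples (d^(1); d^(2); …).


Interval decomposition of M: I[1,1], I[1,4]^2, I[2,3]^2.
HN type (ℓ=4): μ^(1)=34; μ^(2)=8; μ^(3)=-5; μ^(4)=-23/2

((0, 0, 0, 2); (1, 0, 0, 0); (2, 2, 2, 0); (0, 2, 2, 0))


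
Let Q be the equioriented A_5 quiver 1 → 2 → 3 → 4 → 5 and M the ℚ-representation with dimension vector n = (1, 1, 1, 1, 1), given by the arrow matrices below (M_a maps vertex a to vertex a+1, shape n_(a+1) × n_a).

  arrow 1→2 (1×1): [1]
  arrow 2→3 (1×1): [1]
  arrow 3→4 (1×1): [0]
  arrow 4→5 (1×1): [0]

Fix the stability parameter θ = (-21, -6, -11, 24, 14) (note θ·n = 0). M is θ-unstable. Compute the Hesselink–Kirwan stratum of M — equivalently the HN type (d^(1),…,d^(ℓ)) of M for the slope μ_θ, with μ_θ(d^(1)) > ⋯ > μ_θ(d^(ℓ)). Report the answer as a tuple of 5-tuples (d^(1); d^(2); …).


Via rank(M_{q-1}∘⋯∘M_p): M ≅ I[1,3], I[4,4], I[5,5].
μ_θ-semistable layers: μ^(1)=24; μ^(2)=14; μ^(3)=-17/2; μ^(4)=-21

((0, 0, 0, 1, 0); (0, 0, 0, 0, 1); (0, 1, 1, 0, 0); (1, 0, 0, 0, 0))


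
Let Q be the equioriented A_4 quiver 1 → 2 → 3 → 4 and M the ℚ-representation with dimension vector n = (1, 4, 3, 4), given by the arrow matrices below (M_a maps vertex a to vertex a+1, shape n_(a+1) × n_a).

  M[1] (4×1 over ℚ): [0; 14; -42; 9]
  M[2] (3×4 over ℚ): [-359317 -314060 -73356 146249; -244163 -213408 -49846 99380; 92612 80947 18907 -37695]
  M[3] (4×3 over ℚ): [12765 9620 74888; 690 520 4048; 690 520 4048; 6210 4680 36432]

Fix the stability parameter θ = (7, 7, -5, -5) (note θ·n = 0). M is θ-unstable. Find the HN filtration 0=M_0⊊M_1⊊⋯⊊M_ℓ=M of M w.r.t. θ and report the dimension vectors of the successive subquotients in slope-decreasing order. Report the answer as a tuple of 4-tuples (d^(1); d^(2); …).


Interval decomposition of M: I[1,4], I[2,2], I[2,3]^2, I[4,4]^3.
HN type (ℓ=3): μ^(1)=7; μ^(2)=1; μ^(3)=-5

((0, 1, 0, 0); (1, 3, 3, 1); (0, 0, 0, 3))


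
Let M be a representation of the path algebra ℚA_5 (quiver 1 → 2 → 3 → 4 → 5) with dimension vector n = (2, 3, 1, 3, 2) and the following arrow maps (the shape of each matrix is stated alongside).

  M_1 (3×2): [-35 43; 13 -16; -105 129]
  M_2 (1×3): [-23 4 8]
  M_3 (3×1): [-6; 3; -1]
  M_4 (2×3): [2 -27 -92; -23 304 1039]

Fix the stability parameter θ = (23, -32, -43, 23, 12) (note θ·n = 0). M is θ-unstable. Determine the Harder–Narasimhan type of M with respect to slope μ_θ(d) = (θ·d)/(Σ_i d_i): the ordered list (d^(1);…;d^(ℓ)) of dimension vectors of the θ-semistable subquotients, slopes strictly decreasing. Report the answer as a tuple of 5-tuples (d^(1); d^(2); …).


Via rank(M_{q-1}∘⋯∘M_p): M ≅ I[1,2], I[1,5], I[2,2], I[4,4], I[4,5].
μ_θ-semistable layers: μ^(1)=23; μ^(2)=35/2; μ^(3)=-9/2; μ^(4)=-52/3; μ^(5)=-32

((0, 0, 0, 1, 0); (0, 0, 0, 2, 2); (1, 1, 0, 0, 0); (1, 1, 1, 0, 0); (0, 1, 0, 0, 0))


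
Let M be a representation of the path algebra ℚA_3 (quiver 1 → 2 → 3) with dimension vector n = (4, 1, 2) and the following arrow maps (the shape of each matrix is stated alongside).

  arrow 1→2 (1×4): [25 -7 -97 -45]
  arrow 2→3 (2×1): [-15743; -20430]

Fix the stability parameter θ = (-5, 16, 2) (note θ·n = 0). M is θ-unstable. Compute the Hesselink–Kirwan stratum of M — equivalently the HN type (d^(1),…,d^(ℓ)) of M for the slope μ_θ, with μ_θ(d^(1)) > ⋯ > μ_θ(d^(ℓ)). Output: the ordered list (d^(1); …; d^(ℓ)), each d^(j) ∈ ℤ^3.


Barcode: M ≅ I[1,1]^3, I[1,3], I[3,3]. HN layers by μ_θ (3 steps, strictly decreasing):
  μ^(1)=9; μ^(2)=2; μ^(3)=-5

((0, 1, 1); (0, 0, 1); (4, 0, 0))


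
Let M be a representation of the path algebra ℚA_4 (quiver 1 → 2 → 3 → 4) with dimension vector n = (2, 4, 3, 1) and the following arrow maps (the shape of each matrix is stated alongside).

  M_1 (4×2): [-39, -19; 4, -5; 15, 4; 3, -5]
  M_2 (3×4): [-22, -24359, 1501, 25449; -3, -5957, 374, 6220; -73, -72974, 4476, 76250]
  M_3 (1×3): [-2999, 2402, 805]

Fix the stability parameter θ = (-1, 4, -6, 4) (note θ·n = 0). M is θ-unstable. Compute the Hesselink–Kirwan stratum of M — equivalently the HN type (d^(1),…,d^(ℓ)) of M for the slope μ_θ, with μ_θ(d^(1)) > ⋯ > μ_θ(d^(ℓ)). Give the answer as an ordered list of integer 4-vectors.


Via rank(M_{q-1}∘⋯∘M_p): M ≅ I[1,3], I[1,4], I[2,2], I[2,3].
μ_θ-semistable layers: μ^(1)=4; μ^(2)=-1

((0, 1, 0, 1); (2, 3, 3, 0))


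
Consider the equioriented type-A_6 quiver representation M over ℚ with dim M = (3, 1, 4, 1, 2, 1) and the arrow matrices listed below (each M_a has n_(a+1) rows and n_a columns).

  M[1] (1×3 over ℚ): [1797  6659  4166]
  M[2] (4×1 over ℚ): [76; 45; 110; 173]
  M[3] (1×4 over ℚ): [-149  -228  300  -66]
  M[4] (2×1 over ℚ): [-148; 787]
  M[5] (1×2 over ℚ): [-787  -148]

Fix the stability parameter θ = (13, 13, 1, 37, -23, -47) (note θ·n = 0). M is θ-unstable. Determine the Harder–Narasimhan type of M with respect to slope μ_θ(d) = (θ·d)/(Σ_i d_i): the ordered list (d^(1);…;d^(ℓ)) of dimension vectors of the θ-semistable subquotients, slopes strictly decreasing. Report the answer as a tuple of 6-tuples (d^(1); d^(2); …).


Via rank(M_{q-1}∘⋯∘M_p): M ≅ I[1,1]^2, I[1,5], I[3,3]^3, I[5,6].
μ_θ-semistable layers: μ^(1)=13; μ^(2)=41/5; μ^(3)=1; μ^(4)=-35

((2, 0, 0, 0, 0, 0); (1, 1, 1, 1, 1, 0); (0, 0, 3, 0, 0, 0); (0, 0, 0, 0, 1, 1))


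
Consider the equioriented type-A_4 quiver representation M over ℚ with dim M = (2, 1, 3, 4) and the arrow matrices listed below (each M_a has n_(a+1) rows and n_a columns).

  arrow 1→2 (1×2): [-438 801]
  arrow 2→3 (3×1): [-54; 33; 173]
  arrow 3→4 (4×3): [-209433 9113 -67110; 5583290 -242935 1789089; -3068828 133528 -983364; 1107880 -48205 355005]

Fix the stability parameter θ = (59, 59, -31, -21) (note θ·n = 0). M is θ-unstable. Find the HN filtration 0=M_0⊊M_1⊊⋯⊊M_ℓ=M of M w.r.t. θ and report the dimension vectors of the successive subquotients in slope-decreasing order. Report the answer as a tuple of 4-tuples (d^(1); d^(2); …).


Barcode: M ≅ I[1,1], I[1,4], I[3,3], I[3,4], I[4,4]^2. HN layers by μ_θ (4 steps, strictly decreasing):
  μ^(1)=59; μ^(2)=33/2; μ^(3)=-21; μ^(4)=-31

((1, 0, 0, 0); (1, 1, 1, 1); (0, 0, 0, 3); (0, 0, 2, 0))


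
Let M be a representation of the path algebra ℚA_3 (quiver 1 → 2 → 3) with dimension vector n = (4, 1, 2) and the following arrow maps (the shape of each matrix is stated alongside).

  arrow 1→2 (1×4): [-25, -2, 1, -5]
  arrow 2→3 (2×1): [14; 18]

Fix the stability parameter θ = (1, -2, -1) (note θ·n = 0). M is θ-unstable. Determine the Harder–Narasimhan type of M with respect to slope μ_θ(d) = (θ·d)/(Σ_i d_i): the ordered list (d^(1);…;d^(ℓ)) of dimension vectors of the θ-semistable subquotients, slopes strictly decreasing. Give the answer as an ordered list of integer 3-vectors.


Interval decomposition of M: I[1,1]^3, I[1,3], I[3,3].
HN type (ℓ=3): μ^(1)=1; μ^(2)=-2/3; μ^(3)=-1

((3, 0, 0); (1, 1, 1); (0, 0, 1))


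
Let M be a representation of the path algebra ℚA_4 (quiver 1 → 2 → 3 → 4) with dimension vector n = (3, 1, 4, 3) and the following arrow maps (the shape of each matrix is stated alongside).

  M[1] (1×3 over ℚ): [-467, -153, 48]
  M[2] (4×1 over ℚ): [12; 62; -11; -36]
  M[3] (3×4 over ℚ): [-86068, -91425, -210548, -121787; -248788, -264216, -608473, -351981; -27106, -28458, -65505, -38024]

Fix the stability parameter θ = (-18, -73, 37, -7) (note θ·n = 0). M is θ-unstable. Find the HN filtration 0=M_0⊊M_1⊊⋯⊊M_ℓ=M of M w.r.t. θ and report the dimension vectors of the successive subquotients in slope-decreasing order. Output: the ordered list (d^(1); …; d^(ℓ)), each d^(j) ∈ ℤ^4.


Interval decomposition of M: I[1,1]^2, I[1,4], I[3,3], I[3,4]^2.
HN type (ℓ=4): μ^(1)=37; μ^(2)=15; μ^(3)=-18; μ^(4)=-91/2

((0, 0, 1, 0); (0, 0, 3, 3); (2, 0, 0, 0); (1, 1, 0, 0))


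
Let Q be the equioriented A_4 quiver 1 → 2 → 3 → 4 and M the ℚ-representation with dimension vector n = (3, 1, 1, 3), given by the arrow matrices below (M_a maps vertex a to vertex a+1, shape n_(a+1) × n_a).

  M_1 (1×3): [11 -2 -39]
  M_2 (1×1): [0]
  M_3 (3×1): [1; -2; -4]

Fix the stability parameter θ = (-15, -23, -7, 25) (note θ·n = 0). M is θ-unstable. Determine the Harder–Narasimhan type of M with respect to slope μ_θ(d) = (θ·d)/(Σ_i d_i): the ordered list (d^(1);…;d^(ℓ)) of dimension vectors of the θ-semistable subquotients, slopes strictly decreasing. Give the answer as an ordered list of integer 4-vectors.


Barcode: M ≅ I[1,1]^2, I[1,2], I[3,4], I[4,4]^2. HN layers by μ_θ (4 steps, strictly decreasing):
  μ^(1)=25; μ^(2)=-7; μ^(3)=-15; μ^(4)=-19

((0, 0, 0, 3); (0, 0, 1, 0); (2, 0, 0, 0); (1, 1, 0, 0))


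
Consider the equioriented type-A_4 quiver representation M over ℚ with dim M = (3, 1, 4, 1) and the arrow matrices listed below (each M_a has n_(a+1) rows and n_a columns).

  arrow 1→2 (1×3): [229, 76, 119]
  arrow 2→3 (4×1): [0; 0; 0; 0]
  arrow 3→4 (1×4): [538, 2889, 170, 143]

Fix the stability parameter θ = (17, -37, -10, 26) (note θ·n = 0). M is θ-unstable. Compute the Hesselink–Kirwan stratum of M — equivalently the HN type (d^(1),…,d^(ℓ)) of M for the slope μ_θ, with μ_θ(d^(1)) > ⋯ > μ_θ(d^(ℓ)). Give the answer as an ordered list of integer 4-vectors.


Barcode: M ≅ I[1,1]^2, I[1,2], I[3,3]^3, I[3,4]. HN layers by μ_θ (3 steps, strictly decreasing):
  μ^(1)=26; μ^(2)=17; μ^(3)=-10

((0, 0, 0, 1); (2, 0, 0, 0); (1, 1, 4, 0))


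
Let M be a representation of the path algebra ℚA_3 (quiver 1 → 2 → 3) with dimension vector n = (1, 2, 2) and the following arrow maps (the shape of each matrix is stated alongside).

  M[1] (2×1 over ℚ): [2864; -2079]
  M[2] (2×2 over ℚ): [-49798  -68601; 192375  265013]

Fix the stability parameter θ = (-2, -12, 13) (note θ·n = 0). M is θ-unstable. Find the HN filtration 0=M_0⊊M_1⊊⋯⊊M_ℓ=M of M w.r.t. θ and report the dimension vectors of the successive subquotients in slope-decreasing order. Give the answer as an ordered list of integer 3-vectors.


Barcode: M ≅ I[1,3], I[2,3]. HN layers by μ_θ (3 steps, strictly decreasing):
  μ^(1)=13; μ^(2)=-7; μ^(3)=-12

((0, 0, 2); (1, 1, 0); (0, 1, 0))


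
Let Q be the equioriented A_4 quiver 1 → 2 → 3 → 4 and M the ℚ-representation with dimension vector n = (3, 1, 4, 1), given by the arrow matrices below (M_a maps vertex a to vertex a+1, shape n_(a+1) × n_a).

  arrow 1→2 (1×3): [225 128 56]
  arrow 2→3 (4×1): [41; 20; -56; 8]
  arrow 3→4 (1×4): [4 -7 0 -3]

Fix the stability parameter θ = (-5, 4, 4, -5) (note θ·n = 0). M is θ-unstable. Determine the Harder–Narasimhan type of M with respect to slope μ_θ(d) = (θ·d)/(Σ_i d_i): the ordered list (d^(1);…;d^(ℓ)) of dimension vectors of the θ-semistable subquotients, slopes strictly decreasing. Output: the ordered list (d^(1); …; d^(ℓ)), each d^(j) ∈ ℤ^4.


Via rank(M_{q-1}∘⋯∘M_p): M ≅ I[1,1]^2, I[1,3], I[3,3]^2, I[3,4].
μ_θ-semistable layers: μ^(1)=4; μ^(2)=-1/2; μ^(3)=-5

((0, 1, 3, 0); (0, 0, 1, 1); (3, 0, 0, 0))


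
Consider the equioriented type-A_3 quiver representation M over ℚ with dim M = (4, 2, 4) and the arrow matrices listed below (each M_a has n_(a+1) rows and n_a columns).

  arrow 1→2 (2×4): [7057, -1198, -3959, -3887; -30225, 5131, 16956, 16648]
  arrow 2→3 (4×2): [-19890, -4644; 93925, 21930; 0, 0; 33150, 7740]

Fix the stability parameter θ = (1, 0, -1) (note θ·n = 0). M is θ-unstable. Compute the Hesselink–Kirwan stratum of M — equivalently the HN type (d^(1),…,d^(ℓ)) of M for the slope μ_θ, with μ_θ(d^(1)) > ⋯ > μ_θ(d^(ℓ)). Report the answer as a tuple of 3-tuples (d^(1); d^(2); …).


Barcode: M ≅ I[1,1]^2, I[1,2], I[1,3], I[3,3]^3. HN layers by μ_θ (4 steps, strictly decreasing):
  μ^(1)=1; μ^(2)=1/2; μ^(3)=0; μ^(4)=-1

((2, 0, 0); (1, 1, 0); (1, 1, 1); (0, 0, 3))


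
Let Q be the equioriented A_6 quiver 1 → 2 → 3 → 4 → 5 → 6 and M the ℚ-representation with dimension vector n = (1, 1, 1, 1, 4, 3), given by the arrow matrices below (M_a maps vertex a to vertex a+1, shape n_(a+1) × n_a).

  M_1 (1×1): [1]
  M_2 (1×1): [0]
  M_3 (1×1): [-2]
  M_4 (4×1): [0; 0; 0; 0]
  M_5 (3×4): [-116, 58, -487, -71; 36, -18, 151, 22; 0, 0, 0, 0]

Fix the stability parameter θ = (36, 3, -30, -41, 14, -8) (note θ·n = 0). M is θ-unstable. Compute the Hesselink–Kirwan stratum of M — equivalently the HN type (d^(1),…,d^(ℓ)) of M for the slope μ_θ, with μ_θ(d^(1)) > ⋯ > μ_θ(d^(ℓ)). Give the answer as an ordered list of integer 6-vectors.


Via rank(M_{q-1}∘⋯∘M_p): M ≅ I[1,2], I[3,4], I[5,5]^2, I[5,6]^2, I[6,6].
μ_θ-semistable layers: μ^(1)=39/2; μ^(2)=14; μ^(3)=3; μ^(4)=-8; μ^(5)=-71/2

((1, 1, 0, 0, 0, 0); (0, 0, 0, 0, 2, 0); (0, 0, 0, 0, 2, 2); (0, 0, 0, 0, 0, 1); (0, 0, 1, 1, 0, 0))


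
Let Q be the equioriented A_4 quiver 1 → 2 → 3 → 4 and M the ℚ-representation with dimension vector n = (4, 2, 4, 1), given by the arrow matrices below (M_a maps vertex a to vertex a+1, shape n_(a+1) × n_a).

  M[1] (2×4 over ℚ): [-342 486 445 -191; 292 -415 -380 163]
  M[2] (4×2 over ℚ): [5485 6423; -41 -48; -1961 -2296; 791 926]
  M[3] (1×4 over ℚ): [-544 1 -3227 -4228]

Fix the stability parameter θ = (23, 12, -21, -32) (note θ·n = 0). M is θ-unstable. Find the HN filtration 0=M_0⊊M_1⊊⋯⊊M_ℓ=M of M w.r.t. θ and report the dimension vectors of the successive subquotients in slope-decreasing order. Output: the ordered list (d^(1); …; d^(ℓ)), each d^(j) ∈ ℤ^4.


Via rank(M_{q-1}∘⋯∘M_p): M ≅ I[1,1]^2, I[1,3], I[1,4], I[3,3]^2.
μ_θ-semistable layers: μ^(1)=23; μ^(2)=14/3; μ^(3)=-9/2; μ^(4)=-21

((2, 0, 0, 0); (1, 1, 1, 0); (1, 1, 1, 1); (0, 0, 2, 0))


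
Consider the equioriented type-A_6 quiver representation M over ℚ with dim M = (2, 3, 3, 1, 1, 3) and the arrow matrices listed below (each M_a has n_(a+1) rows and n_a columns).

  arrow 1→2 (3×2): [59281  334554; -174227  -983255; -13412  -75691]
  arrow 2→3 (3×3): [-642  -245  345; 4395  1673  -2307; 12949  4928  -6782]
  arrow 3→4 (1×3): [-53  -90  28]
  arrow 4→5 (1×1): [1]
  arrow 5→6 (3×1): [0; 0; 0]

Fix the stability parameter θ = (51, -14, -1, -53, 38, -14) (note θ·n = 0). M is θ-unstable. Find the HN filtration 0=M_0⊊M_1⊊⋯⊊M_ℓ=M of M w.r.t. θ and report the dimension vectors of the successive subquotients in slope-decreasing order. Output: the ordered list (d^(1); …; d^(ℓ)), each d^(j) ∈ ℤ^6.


Barcode: M ≅ I[1,2], I[1,5], I[2,3], I[3,3], I[6,6]^3. HN layers by μ_θ (5 steps, strictly decreasing):
  μ^(1)=38; μ^(2)=37/2; μ^(3)=-1; μ^(4)=-17/4; μ^(5)=-14

((0, 0, 0, 0, 1, 0); (1, 1, 0, 0, 0, 0); (0, 0, 2, 0, 0, 0); (1, 1, 1, 1, 0, 0); (0, 1, 0, 0, 0, 3))


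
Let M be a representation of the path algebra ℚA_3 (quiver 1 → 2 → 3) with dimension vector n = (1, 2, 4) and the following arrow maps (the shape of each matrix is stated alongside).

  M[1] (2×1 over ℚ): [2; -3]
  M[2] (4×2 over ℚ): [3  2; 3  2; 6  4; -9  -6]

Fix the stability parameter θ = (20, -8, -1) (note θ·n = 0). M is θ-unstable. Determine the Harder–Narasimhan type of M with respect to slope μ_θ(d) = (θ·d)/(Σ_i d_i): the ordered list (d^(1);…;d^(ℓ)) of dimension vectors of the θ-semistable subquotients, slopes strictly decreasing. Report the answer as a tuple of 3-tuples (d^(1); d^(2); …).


Interval decomposition of M: I[1,2], I[2,3], I[3,3]^3.
HN type (ℓ=3): μ^(1)=6; μ^(2)=-1; μ^(3)=-8

((1, 1, 0); (0, 0, 4); (0, 1, 0))


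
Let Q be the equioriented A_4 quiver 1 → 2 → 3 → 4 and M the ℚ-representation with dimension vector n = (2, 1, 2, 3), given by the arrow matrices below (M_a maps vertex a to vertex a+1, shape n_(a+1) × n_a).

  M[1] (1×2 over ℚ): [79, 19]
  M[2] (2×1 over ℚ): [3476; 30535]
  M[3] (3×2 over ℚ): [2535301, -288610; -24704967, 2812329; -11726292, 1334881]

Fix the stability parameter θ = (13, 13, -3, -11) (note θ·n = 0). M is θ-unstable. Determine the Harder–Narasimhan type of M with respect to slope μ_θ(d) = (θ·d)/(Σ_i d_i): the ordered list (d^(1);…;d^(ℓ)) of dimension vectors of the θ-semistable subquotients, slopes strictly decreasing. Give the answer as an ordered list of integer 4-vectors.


Interval decomposition of M: I[1,1], I[1,4], I[3,4], I[4,4].
HN type (ℓ=4): μ^(1)=13; μ^(2)=3; μ^(3)=-7; μ^(4)=-11

((1, 0, 0, 0); (1, 1, 1, 1); (0, 0, 1, 1); (0, 0, 0, 1))


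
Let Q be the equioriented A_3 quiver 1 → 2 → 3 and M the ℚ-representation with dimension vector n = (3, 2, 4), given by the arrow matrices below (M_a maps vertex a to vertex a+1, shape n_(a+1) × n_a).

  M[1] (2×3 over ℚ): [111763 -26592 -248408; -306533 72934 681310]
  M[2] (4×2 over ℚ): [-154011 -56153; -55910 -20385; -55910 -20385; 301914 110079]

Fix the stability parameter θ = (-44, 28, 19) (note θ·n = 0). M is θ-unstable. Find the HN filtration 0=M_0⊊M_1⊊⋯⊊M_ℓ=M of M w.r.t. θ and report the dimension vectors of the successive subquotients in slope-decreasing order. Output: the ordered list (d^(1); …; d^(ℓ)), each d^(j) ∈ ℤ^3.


Via rank(M_{q-1}∘⋯∘M_p): M ≅ I[1,1], I[1,3]^2, I[3,3]^2.
μ_θ-semistable layers: μ^(1)=47/2; μ^(2)=19; μ^(3)=-44

((0, 2, 2); (0, 0, 2); (3, 0, 0))


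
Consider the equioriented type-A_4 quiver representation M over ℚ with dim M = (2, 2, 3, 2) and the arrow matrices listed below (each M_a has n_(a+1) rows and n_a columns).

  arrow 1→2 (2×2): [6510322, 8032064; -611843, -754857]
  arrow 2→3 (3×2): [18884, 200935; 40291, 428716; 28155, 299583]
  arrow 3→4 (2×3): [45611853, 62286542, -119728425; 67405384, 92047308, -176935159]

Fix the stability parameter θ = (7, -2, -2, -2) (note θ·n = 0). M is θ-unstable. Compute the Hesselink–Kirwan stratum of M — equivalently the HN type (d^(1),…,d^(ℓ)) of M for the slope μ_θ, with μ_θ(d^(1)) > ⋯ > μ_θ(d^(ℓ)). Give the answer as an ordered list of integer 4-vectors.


Via rank(M_{q-1}∘⋯∘M_p): M ≅ I[1,4]^2, I[3,3].
μ_θ-semistable layers: μ^(1)=1/4; μ^(2)=-2

((2, 2, 2, 2); (0, 0, 1, 0))


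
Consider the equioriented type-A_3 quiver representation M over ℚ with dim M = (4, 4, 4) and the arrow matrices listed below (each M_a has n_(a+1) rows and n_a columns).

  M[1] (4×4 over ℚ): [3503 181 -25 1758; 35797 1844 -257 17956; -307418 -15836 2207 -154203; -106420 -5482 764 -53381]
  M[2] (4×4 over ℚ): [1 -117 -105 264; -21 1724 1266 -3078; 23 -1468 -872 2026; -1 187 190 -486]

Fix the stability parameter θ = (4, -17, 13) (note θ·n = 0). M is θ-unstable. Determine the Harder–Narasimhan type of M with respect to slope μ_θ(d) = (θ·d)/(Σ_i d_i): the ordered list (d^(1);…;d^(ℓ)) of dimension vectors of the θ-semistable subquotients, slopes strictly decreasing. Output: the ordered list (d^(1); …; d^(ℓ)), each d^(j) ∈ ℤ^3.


Interval decomposition of M: I[1,3]^4.
HN type (ℓ=2): μ^(1)=13; μ^(2)=-13/2

((0, 0, 4); (4, 4, 0))


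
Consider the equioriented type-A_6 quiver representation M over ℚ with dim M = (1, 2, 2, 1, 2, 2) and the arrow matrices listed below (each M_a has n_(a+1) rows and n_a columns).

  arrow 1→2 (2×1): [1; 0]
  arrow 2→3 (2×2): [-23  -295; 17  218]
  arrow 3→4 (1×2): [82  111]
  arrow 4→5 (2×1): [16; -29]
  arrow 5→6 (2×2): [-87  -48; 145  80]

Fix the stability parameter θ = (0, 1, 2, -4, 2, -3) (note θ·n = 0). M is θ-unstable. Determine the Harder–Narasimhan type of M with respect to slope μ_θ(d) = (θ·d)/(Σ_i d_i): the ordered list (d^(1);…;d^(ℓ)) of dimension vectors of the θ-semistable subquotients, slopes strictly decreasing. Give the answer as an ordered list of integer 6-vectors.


Via rank(M_{q-1}∘⋯∘M_p): M ≅ I[1,5], I[2,3], I[5,6], I[6,6].
μ_θ-semistable layers: μ^(1)=2; μ^(2)=1; μ^(3)=-1/4; μ^(4)=-1/2; μ^(5)=-3

((0, 0, 1, 0, 1, 0); (0, 1, 0, 0, 0, 0); (1, 1, 1, 1, 0, 0); (0, 0, 0, 0, 1, 1); (0, 0, 0, 0, 0, 1))


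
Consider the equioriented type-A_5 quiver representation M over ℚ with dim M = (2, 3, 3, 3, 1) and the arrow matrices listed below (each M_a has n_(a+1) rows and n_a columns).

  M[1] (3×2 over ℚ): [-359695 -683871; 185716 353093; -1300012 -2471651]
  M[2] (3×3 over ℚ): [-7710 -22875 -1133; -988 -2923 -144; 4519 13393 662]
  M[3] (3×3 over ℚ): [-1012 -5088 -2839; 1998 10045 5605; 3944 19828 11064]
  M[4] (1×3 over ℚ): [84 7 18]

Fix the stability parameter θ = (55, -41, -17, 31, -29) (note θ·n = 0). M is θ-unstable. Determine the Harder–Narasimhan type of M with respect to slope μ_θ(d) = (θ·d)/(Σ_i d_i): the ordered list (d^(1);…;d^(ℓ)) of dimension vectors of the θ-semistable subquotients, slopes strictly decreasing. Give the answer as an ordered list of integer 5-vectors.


Via rank(M_{q-1}∘⋯∘M_p): M ≅ I[1,4], I[1,5], I[2,3], I[4,4].
μ_θ-semistable layers: μ^(1)=31; μ^(2)=1; μ^(3)=-1; μ^(4)=-17; μ^(5)=-41

((0, 0, 0, 2, 0); (0, 0, 0, 1, 1); (2, 2, 2, 0, 0); (0, 0, 1, 0, 0); (0, 1, 0, 0, 0))


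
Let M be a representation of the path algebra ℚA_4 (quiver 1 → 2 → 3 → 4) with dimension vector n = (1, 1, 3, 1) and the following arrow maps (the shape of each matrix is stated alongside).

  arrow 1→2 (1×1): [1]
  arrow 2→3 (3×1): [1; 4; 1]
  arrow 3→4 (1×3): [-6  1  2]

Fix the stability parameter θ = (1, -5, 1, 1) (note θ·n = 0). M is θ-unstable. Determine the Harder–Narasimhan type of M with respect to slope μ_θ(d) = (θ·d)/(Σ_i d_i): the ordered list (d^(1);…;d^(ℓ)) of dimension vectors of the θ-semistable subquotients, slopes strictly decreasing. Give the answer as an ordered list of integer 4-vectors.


Interval decomposition of M: I[1,3], I[3,3], I[3,4].
HN type (ℓ=2): μ^(1)=1; μ^(2)=-2

((0, 0, 3, 1); (1, 1, 0, 0))
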